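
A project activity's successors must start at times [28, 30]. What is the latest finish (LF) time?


LF = min of all successor start times
Successors start at: [28, 30]
LF = min(28, 30)
= 28


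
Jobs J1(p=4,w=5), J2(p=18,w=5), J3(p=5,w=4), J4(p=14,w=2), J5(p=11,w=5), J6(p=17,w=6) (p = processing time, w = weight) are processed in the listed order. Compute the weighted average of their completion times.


Completion times:
  J1: C=4, w×C=5×4=20
  J2: C=22, w×C=5×22=110
  J3: C=27, w×C=4×27=108
  J4: C=41, w×C=2×41=82
  J5: C=52, w×C=5×52=260
  J6: C=69, w×C=6×69=414
Sum w×C = 994
Sum w = 27
Weighted avg = 994/27
= 36.81


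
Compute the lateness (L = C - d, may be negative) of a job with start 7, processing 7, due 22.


Completion = 7 + 7 = 14
Lateness = C - d = 14 - 22
= -8


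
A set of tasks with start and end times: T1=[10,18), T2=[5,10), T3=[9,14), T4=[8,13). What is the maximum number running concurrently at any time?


Check each time point for overlaps:
  t=9: 3 tasks active (T2, T3, T4)
Max concurrent = 3


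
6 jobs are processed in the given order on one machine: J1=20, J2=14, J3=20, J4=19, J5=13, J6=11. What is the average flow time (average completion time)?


Completion times:
  J1: completes at 20
  J2: completes at 34
  J3: completes at 54
  J4: completes at 73
  J5: completes at 86
  J6: completes at 97
Sum = 364
Average = 364/6
= 60.67


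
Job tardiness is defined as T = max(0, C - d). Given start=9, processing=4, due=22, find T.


Completion = start + processing = 9 + 4 = 13
Tardiness = max(0, C - d) = max(0, 13 - 22)
= max(0, -9)
= 0


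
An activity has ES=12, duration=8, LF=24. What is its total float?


EF = ES + duration = 12 + 8 = 20
LS = LF - duration = 24 - 8 = 16
Total Float = LF - EF = 24 - 20
(or LS - ES = 16 - 12)
= 4


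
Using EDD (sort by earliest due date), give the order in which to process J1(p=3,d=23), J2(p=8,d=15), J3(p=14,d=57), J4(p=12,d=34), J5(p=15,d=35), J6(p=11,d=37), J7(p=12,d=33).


EDD: sort by earliest due date
  J2: d=15, p=8
  J1: d=23, p=3
  J7: d=33, p=12
  J4: d=34, p=12
  J5: d=35, p=15
  J6: d=37, p=11
  J3: d=57, p=14
Order: J2 → J1 → J7 → J4 → J5 → J6 → J3


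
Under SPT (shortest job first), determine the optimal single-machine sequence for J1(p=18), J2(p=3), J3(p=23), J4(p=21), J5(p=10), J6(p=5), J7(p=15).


SPT: sort by shortest processing time
  J2: p=3
  J6: p=5
  J5: p=10
  J7: p=15
  J1: p=18
  J4: p=21
  J3: p=23
Order: J2 → J6 → J5 → J7 → J1 → J4 → J3


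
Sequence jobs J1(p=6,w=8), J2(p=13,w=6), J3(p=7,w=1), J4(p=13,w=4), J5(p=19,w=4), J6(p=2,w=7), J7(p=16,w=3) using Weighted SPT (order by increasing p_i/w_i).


WSPT (Smith's rule): sort by p/w ascending
  J6: p/w = 2/7 = 0.286
  J1: p/w = 6/8 = 0.750
  J2: p/w = 13/6 = 2.167
  J4: p/w = 13/4 = 3.250
  J5: p/w = 19/4 = 4.750
  J7: p/w = 16/3 = 5.333
  J3: p/w = 7/1 = 7.000
Order: J6 → J1 → J2 → J4 → J5 → J7 → J3


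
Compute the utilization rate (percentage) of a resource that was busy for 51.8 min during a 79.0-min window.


Utilization = busy / total × 100
= 51.8 / 79.0 × 100
= 65.6%


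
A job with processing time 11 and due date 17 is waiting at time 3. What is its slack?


Slack = due - current_time - processing
= 17 - 3 - 11
= 3


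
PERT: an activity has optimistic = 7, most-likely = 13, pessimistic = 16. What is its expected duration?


te = (o + 4m + p) / 6
= (7 + 4×13 + 16) / 6
= (7 + 52 + 16) / 6
= 75 / 6
= 12.50


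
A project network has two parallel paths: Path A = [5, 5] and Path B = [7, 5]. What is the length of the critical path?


Path A: 5 + 5 = 10
Path B: 7 + 5 = 12
Critical path = longest = max(10, 12)
= 12 (Path B)


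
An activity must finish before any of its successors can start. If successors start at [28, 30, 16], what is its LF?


LF = min of all successor start times
Successors start at: [28, 30, 16]
LF = min(28, 30, 16)
= 16


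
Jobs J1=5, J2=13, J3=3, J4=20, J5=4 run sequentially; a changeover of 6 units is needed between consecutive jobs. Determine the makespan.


Makespan = Σ processing + (n-1) × setup
= (5 + 13 + 3 + 20 + 4) + (5-1)×6
= 45 + 24
= 69 time units


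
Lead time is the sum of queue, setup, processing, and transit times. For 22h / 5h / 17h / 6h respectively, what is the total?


Lead time = queue + setup + processing + transit
= 22 + 5 + 17 + 6
= 50 hours


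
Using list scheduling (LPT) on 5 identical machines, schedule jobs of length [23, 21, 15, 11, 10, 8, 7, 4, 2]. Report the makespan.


Jobs (LPT sorted): [23, 21, 15, 11, 10, 8, 7, 4, 2]
Machines: 5
  J=23 → Machine 1 (load: 0+23=23)
  J=21 → Machine 2 (load: 0+21=21)
  J=15 → Machine 3 (load: 0+15=15)
  J=11 → Machine 4 (load: 0+11=11)
  J=10 → Machine 5 (load: 0+10=10)
  J=8 → Machine 5 (load: 10+8=18)
  J=7 → Machine 4 (load: 11+7=18)
  J=4 → Machine 3 (load: 15+4=19)
  J=2 → Machine 4 (load: 18+2=20)
Machine loads: [23, 21, 19, 20, 18]
Makespan = max = 23 time units


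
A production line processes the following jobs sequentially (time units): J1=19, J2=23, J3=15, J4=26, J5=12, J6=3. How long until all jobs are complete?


Sequential makespan: sum all processing times
= 19 + 23 + 15 + 26 + 12 + 3
= 98 time units


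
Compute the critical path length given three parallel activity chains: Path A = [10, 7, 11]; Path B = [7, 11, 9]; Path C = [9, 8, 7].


Path A: 10 + 7 + 11 = 28
Path B: 7 + 11 + 9 = 27
Path C: 9 + 8 + 7 = 24
Critical path = longest = max(28, 27, 24)
= 28 (Path A)


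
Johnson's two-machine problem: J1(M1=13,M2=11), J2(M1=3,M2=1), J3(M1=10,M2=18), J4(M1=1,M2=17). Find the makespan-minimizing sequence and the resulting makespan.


Johnson's rule:
Group 1 (M1≤M2, sort by M1): ['J4', 'J3']
Group 2 (M1>M2, sort desc M2): ['J1', 'J2']
Sequence: J4 → J3 → J1 → J2
Makespan calculation:
  J4: M1 done=1, M2 done=18
  J3: M1 done=11, M2 done=36
  J1: M1 done=24, M2 done=47
  J2: M1 done=27, M2 done=48
= Sequence: J4 → J3 → J1 → J2, Makespan: 48


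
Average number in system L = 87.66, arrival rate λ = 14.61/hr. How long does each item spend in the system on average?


Little's law: L = λW → W = L / λ
= 87.66 / 14.61
= 6.00 hours


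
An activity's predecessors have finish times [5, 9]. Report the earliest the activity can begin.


ES = max of all predecessor completion times
Predecessors: [5, 9]
ES = max(5, 9)
= 9


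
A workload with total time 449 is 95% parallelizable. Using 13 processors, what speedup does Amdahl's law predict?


Amdahl's law: T_p = T × ((1-p) + p/N)
= 449 × ((1-0.95) + 0.95/13)
= 449 × (0.05 + 0.0731)
= 449 × 0.1231
= 55.26
Speedup = 449/55.26
= 8.12×


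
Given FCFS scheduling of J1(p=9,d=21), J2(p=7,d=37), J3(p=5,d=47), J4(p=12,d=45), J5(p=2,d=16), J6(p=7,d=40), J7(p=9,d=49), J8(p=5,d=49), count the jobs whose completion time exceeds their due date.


Completion vs due date:
  J1: C=9, d=21 → on time
  J2: C=16, d=37 → on time
  J3: C=21, d=47 → on time
  J4: C=33, d=45 → on time
  J5: C=35, d=16 → TARDY
  J6: C=42, d=40 → TARDY
  J7: C=51, d=49 → TARDY
  J8: C=56, d=49 → TARDY
Tardy jobs: J5, J6, J7, J8
Count = 4


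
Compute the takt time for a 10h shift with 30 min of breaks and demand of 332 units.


Available = 10×60 - 30 = 570 min
Takt time = 570 / 332
= 1.72 min/unit


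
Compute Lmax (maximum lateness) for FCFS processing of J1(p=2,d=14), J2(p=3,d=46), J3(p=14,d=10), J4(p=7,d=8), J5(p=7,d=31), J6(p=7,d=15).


Lateness per job (L = C - d):
  J1: C=2, d=14, L=-12
  J2: C=5, d=46, L=-41
  J3: C=19, d=10, L=9
  J4: C=26, d=8, L=18
  J5: C=33, d=31, L=2
  J6: C=40, d=15, L=25
Lmax = max(-12, -41, 9, 18, 2, 25)
= 25


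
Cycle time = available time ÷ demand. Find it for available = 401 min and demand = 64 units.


Cycle time = available time / demand
= 401 / 64
= 6.27 min/unit


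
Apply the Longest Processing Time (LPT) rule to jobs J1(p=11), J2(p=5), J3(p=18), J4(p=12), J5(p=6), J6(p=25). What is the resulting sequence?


LPT: sort by longest processing time first
  J6: p=25
  J3: p=18
  J4: p=12
  J1: p=11
  J5: p=6
  J2: p=5
Order: J6 → J3 → J4 → J1 → J5 → J2


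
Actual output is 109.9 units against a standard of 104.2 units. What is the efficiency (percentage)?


Efficiency = (actual / standard) × 100
= (109.9 / 104.2) × 100
= 105.5%


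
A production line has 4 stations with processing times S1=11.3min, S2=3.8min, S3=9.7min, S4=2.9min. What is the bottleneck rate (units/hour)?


Bottleneck = longest station time
Station times: [11.3, 3.8, 9.7, 2.9]
Max = 11.3 min
Rate = 60 / 11.3
= 5.31 units/hour (bottleneck: 11.3min)


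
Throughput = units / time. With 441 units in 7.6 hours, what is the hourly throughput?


Throughput = units / time
= 441 / 7.6
= 58.0 units/hour


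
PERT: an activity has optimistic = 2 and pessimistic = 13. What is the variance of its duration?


σ² = ((p - o) / 6)² = (p - o)² / 36
= (13 - 2)² / 36
= 11² / 36
= 121 / 36
= 3.3611


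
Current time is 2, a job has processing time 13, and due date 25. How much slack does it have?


Slack = due - current_time - processing
= 25 - 2 - 13
= 10


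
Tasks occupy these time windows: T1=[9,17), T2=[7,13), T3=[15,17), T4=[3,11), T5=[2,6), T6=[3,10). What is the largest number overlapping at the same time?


Check each time point for overlaps:
  t=9: 4 tasks active (T1, T2, T4, T6)
Max concurrent = 4


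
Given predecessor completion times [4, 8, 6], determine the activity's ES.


ES = max of all predecessor completion times
Predecessors: [4, 8, 6]
ES = max(4, 8, 6)
= 8


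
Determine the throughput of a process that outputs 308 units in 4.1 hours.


Throughput = units / time
= 308 / 4.1
= 75.1 units/hour


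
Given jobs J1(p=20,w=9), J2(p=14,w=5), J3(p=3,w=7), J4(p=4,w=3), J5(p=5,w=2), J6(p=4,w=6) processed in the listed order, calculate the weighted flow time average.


Completion times:
  J1: C=20, w×C=9×20=180
  J2: C=34, w×C=5×34=170
  J3: C=37, w×C=7×37=259
  J4: C=41, w×C=3×41=123
  J5: C=46, w×C=2×46=92
  J6: C=50, w×C=6×50=300
Sum w×C = 1124
Sum w = 32
Weighted avg = 1124/32
= 35.12


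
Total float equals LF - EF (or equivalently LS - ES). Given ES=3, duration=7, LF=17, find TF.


EF = ES + duration = 3 + 7 = 10
LS = LF - duration = 17 - 7 = 10
Total Float = LF - EF = 17 - 10
(or LS - ES = 10 - 3)
= 7


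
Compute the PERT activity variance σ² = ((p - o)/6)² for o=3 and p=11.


σ² = ((p - o) / 6)² = (p - o)² / 36
= (11 - 3)² / 36
= 8² / 36
= 64 / 36
= 1.7778


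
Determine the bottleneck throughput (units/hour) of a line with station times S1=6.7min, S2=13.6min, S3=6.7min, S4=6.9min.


Bottleneck = longest station time
Station times: [6.7, 13.6, 6.7, 6.9]
Max = 13.6 min
Rate = 60 / 13.6
= 4.41 units/hour (bottleneck: 13.6min)


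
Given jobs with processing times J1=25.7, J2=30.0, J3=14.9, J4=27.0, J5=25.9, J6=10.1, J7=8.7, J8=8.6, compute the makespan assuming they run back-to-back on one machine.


Sequential makespan: sum all processing times
= 25.7 + 30.0 + 14.9 + 27.0 + 25.9 + 10.1 + 8.7 + 8.6
= 150.9 time units


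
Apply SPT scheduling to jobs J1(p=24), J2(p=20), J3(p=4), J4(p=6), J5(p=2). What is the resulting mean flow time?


SPT order: J5 → J3 → J4 → J2 → J1
Completion times:
  J5: C=2
  J3: C=6
  J4: C=12
  J2: C=32
  J1: C=56
Sum = 108, n = 5
Mean flow = 108/5
= 21.60


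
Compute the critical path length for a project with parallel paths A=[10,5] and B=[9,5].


Path A: 10 + 5 = 15
Path B: 9 + 5 = 14
Critical path = longest = max(15, 14)
= 15 (Path A)


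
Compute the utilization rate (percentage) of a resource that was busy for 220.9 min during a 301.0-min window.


Utilization = busy / total × 100
= 220.9 / 301.0 × 100
= 73.4%


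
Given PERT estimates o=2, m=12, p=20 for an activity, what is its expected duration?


te = (o + 4m + p) / 6
= (2 + 4×12 + 20) / 6
= (2 + 48 + 20) / 6
= 70 / 6
= 11.67


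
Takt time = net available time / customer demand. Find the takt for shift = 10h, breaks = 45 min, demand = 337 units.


Available = 10×60 - 45 = 555 min
Takt time = 555 / 337
= 1.65 min/unit


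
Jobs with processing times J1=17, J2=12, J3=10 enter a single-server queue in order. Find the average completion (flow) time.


Completion times:
  J1: completes at 17
  J2: completes at 29
  J3: completes at 39
Sum = 85
Average = 85/3
= 28.33


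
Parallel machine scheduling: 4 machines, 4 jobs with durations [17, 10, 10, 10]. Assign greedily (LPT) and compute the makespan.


Jobs (LPT sorted): [17, 10, 10, 10]
Machines: 4
  J=17 → Machine 1 (load: 0+17=17)
  J=10 → Machine 2 (load: 0+10=10)
  J=10 → Machine 3 (load: 0+10=10)
  J=10 → Machine 4 (load: 0+10=10)
Machine loads: [17, 10, 10, 10]
Makespan = max = 17 time units


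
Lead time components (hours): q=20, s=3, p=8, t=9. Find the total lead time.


Lead time = queue + setup + processing + transit
= 20 + 3 + 8 + 9
= 40 hours


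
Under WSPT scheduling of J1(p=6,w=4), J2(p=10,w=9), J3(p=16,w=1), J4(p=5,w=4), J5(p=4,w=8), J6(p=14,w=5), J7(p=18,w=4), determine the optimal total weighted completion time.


WSPT order (by p/w): J5 → J2 → J4 → J1 → J6 → J7 → J3
  J5: C=4, w·C=8×4=32
  J2: C=14, w·C=9×14=126
  J4: C=19, w·C=4×19=76
  J1: C=25, w·C=4×25=100
  J6: C=39, w·C=5×39=195
  J7: C=57, w·C=4×57=228
  J3: C=73, w·C=1×73=73
Σ w·C = 830
= 830


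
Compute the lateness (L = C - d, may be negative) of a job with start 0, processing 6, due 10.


Completion = 0 + 6 = 6
Lateness = C - d = 6 - 10
= -4


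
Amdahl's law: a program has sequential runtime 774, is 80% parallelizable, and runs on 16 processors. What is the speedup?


Amdahl's law: T_p = T × ((1-p) + p/N)
= 774 × ((1-0.8) + 0.8/16)
= 774 × (0.20 + 0.0500)
= 774 × 0.2500
= 193.50
Speedup = 774/193.50
= 4.00×


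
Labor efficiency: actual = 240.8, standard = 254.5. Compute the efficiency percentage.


Efficiency = (actual / standard) × 100
= (240.8 / 254.5) × 100
= 94.6%


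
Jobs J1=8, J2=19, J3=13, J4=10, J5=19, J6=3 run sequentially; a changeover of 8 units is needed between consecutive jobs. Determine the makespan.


Makespan = Σ processing + (n-1) × setup
= (8 + 19 + 13 + 10 + 19 + 3) + (6-1)×8
= 72 + 40
= 112 time units


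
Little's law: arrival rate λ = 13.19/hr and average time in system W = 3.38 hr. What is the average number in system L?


Little's law: L = λ × W
= 13.19 × 3.38
= 44.58


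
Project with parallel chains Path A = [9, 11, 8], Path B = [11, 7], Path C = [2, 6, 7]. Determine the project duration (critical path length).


Path A: 9 + 11 + 8 = 28
Path B: 11 + 7 = 18
Path C: 2 + 6 + 7 = 15
Critical path = longest = max(28, 18, 15)
= 28 (Path A)


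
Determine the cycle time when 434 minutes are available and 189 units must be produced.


Cycle time = available time / demand
= 434 / 189
= 2.30 min/unit


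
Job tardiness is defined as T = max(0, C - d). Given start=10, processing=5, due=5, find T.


Completion = start + processing = 10 + 5 = 15
Tardiness = max(0, C - d) = max(0, 15 - 5)
= max(0, 10)
= 10


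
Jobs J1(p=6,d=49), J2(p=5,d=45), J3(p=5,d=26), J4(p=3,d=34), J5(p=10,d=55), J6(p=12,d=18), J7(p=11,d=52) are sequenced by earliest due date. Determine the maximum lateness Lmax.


EDD order: J6 → J3 → J4 → J2 → J1 → J7 → J5
Completion and lateness:
  J6: C=12, d=18, L=12-18=-6
  J3: C=17, d=26, L=17-26=-9
  J4: C=20, d=34, L=20-34=-14
  J2: C=25, d=45, L=25-45=-20
  J1: C=31, d=49, L=31-49=-18
  J7: C=42, d=52, L=42-52=-10
  J5: C=52, d=55, L=52-55=-3
Lmax = max(-6, -9, -14, -20, -18, -10, -3)
= -3


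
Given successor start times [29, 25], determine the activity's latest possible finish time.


LF = min of all successor start times
Successors start at: [29, 25]
LF = min(29, 25)
= 25


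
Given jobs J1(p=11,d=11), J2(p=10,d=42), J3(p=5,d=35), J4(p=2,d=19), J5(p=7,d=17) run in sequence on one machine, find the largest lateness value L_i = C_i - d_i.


Lateness per job (L = C - d):
  J1: C=11, d=11, L=0
  J2: C=21, d=42, L=-21
  J3: C=26, d=35, L=-9
  J4: C=28, d=19, L=9
  J5: C=35, d=17, L=18
Lmax = max(0, -21, -9, 9, 18)
= 18


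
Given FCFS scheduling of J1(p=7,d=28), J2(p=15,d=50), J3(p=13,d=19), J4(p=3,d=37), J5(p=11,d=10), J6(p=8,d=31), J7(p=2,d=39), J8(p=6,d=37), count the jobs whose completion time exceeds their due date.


Completion vs due date:
  J1: C=7, d=28 → on time
  J2: C=22, d=50 → on time
  J3: C=35, d=19 → TARDY
  J4: C=38, d=37 → TARDY
  J5: C=49, d=10 → TARDY
  J6: C=57, d=31 → TARDY
  J7: C=59, d=39 → TARDY
  J8: C=65, d=37 → TARDY
Tardy jobs: J3, J4, J5, J6, J7, J8
Count = 6


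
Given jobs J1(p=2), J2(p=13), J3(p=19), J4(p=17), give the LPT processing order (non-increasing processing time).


LPT: sort by longest processing time first
  J3: p=19
  J4: p=17
  J2: p=13
  J1: p=2
Order: J3 → J4 → J2 → J1


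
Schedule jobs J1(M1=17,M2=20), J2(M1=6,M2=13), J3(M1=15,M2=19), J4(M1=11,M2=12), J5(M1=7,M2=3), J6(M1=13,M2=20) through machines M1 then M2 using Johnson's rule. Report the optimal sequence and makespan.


Johnson's rule:
Group 1 (M1≤M2, sort by M1): ['J2', 'J4', 'J6', 'J3', 'J1']
Group 2 (M1>M2, sort desc M2): ['J5']
Sequence: J2 → J4 → J6 → J3 → J1 → J5
Makespan calculation:
  J2: M1 done=6, M2 done=19
  J4: M1 done=17, M2 done=31
  J6: M1 done=30, M2 done=51
  J3: M1 done=45, M2 done=70
  J1: M1 done=62, M2 done=90
  J5: M1 done=69, M2 done=93
= Sequence: J2 → J4 → J6 → J3 → J1 → J5, Makespan: 93


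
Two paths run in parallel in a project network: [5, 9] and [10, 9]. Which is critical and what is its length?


Path A: 5 + 9 = 14
Path B: 10 + 9 = 19
Critical path = longest = max(14, 19)
= 19 (Path B)


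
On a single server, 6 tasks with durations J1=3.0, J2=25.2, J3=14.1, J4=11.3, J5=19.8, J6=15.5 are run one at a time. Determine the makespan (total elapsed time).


Sequential makespan: sum all processing times
= 3.0 + 25.2 + 14.1 + 11.3 + 19.8 + 15.5
= 88.9 time units


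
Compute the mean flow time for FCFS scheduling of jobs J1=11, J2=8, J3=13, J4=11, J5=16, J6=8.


Completion times:
  J1: completes at 11
  J2: completes at 19
  J3: completes at 32
  J4: completes at 43
  J5: completes at 59
  J6: completes at 67
Sum = 231
Average = 231/6
= 38.50


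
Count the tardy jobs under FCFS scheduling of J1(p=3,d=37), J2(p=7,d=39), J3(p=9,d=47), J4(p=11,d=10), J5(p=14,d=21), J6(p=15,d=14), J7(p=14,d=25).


Completion vs due date:
  J1: C=3, d=37 → on time
  J2: C=10, d=39 → on time
  J3: C=19, d=47 → on time
  J4: C=30, d=10 → TARDY
  J5: C=44, d=21 → TARDY
  J6: C=59, d=14 → TARDY
  J7: C=73, d=25 → TARDY
Tardy jobs: J4, J5, J6, J7
Count = 4


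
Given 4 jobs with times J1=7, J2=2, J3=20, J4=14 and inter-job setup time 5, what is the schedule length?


Makespan = Σ processing + (n-1) × setup
= (7 + 2 + 20 + 14) + (4-1)×5
= 43 + 15
= 58 time units


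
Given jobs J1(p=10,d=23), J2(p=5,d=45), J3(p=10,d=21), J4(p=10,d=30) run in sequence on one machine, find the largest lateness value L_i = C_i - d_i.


Lateness per job (L = C - d):
  J1: C=10, d=23, L=-13
  J2: C=15, d=45, L=-30
  J3: C=25, d=21, L=4
  J4: C=35, d=30, L=5
Lmax = max(-13, -30, 4, 5)
= 5


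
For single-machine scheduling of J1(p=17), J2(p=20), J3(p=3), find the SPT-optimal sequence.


SPT: sort by shortest processing time
  J3: p=3
  J1: p=17
  J2: p=20
Order: J3 → J1 → J2


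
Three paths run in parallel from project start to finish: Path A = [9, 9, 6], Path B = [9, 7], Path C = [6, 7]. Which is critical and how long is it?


Path A: 9 + 9 + 6 = 24
Path B: 9 + 7 = 16
Path C: 6 + 7 = 13
Critical path = longest = max(24, 16, 13)
= 24 (Path A)


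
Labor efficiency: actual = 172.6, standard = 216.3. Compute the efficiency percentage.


Efficiency = (actual / standard) × 100
= (172.6 / 216.3) × 100
= 79.8%


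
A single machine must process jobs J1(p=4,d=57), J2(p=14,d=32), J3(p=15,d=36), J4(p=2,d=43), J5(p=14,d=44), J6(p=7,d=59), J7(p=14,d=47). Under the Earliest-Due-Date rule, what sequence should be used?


EDD: sort by earliest due date
  J2: d=32, p=14
  J3: d=36, p=15
  J4: d=43, p=2
  J5: d=44, p=14
  J7: d=47, p=14
  J1: d=57, p=4
  J6: d=59, p=7
Order: J2 → J3 → J4 → J5 → J7 → J1 → J6


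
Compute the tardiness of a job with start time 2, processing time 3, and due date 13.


Completion = start + processing = 2 + 3 = 5
Tardiness = max(0, C - d) = max(0, 5 - 13)
= max(0, -8)
= 0


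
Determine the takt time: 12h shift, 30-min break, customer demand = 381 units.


Available = 12×60 - 30 = 690 min
Takt time = 690 / 381
= 1.81 min/unit


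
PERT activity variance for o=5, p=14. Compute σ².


σ² = ((p - o) / 6)² = (p - o)² / 36
= (14 - 5)² / 36
= 9² / 36
= 81 / 36
= 2.2500


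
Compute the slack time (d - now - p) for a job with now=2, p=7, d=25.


Slack = due - current_time - processing
= 25 - 2 - 7
= 16


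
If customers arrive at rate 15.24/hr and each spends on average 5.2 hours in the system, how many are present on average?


Little's law: L = λ × W
= 15.24 × 5.2
= 79.25


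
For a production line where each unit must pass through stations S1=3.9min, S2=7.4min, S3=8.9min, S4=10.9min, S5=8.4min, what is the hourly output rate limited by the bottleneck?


Bottleneck = longest station time
Station times: [3.9, 7.4, 8.9, 10.9, 8.4]
Max = 10.9 min
Rate = 60 / 10.9
= 5.50 units/hour (bottleneck: 10.9min)


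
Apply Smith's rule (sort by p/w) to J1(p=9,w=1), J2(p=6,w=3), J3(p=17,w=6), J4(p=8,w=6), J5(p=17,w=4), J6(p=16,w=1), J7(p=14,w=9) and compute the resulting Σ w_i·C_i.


WSPT order (by p/w): J4 → J7 → J2 → J3 → J5 → J1 → J6
  J4: C=8, w·C=6×8=48
  J7: C=22, w·C=9×22=198
  J2: C=28, w·C=3×28=84
  J3: C=45, w·C=6×45=270
  J5: C=62, w·C=4×62=248
  J1: C=71, w·C=1×71=71
  J6: C=87, w·C=1×87=87
Σ w·C = 1006
= 1006


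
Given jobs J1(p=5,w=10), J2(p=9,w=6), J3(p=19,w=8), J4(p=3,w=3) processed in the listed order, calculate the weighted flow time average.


Completion times:
  J1: C=5, w×C=10×5=50
  J2: C=14, w×C=6×14=84
  J3: C=33, w×C=8×33=264
  J4: C=36, w×C=3×36=108
Sum w×C = 506
Sum w = 27
Weighted avg = 506/27
= 18.74


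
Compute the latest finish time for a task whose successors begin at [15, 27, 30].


LF = min of all successor start times
Successors start at: [15, 27, 30]
LF = min(15, 27, 30)
= 15


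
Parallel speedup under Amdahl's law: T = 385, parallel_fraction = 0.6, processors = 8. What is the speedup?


Amdahl's law: T_p = T × ((1-p) + p/N)
= 385 × ((1-0.6) + 0.6/8)
= 385 × (0.40 + 0.0750)
= 385 × 0.4750
= 182.88
Speedup = 385/182.88
= 2.11×


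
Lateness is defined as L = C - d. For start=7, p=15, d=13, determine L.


Completion = 7 + 15 = 22
Lateness = C - d = 22 - 13
= 9


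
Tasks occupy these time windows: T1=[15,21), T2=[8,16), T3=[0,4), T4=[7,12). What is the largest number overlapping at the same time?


Check each time point for overlaps:
  t=8: 2 tasks active (T2, T4)
Max concurrent = 2


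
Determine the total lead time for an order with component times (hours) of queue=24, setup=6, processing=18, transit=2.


Lead time = queue + setup + processing + transit
= 24 + 6 + 18 + 2
= 50 hours


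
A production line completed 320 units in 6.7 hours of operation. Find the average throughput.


Throughput = units / time
= 320 / 6.7
= 47.8 units/hour


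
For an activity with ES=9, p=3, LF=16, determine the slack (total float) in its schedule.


EF = ES + duration = 9 + 3 = 12
LS = LF - duration = 16 - 3 = 13
Total Float = LF - EF = 16 - 12
(or LS - ES = 13 - 9)
= 4


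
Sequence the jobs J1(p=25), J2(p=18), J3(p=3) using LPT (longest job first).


LPT: sort by longest processing time first
  J1: p=25
  J2: p=18
  J3: p=3
Order: J1 → J2 → J3


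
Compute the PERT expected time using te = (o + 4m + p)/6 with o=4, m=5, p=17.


te = (o + 4m + p) / 6
= (4 + 4×5 + 17) / 6
= (4 + 20 + 17) / 6
= 41 / 6
= 6.83


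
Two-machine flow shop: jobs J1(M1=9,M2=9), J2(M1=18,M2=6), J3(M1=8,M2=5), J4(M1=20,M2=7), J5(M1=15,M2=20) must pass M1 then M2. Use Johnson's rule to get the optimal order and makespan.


Johnson's rule:
Group 1 (M1≤M2, sort by M1): ['J1', 'J5']
Group 2 (M1>M2, sort desc M2): ['J4', 'J2', 'J3']
Sequence: J1 → J5 → J4 → J2 → J3
Makespan calculation:
  J1: M1 done=9, M2 done=18
  J5: M1 done=24, M2 done=44
  J4: M1 done=44, M2 done=51
  J2: M1 done=62, M2 done=68
  J3: M1 done=70, M2 done=75
= Sequence: J1 → J5 → J4 → J2 → J3, Makespan: 75


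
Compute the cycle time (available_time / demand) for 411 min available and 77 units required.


Cycle time = available time / demand
= 411 / 77
= 5.34 min/unit


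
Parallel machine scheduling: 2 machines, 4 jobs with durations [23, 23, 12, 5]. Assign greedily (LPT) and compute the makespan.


Jobs (LPT sorted): [23, 23, 12, 5]
Machines: 2
  J=23 → Machine 1 (load: 0+23=23)
  J=23 → Machine 2 (load: 0+23=23)
  J=12 → Machine 1 (load: 23+12=35)
  J=5 → Machine 2 (load: 23+5=28)
Machine loads: [35, 28]
Makespan = max = 35 time units


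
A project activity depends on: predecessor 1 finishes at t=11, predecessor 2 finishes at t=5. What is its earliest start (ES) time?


ES = max of all predecessor completion times
Predecessors: [11, 5]
ES = max(11, 5)
= 11


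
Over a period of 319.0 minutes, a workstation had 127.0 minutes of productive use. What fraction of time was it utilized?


Utilization = busy / total × 100
= 127.0 / 319.0 × 100
= 39.8%


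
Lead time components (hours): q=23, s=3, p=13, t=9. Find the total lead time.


Lead time = queue + setup + processing + transit
= 23 + 3 + 13 + 9
= 48 hours


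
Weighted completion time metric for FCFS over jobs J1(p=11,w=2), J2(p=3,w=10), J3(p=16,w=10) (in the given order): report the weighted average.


Completion times:
  J1: C=11, w×C=2×11=22
  J2: C=14, w×C=10×14=140
  J3: C=30, w×C=10×30=300
Sum w×C = 462
Sum w = 22
Weighted avg = 462/22
= 21.00


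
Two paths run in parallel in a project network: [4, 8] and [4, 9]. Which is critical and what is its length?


Path A: 4 + 8 = 12
Path B: 4 + 9 = 13
Critical path = longest = max(12, 13)
= 13 (Path B)


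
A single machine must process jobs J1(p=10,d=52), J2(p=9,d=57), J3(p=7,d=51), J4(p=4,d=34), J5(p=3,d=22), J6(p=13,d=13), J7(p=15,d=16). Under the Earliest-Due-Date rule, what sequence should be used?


EDD: sort by earliest due date
  J6: d=13, p=13
  J7: d=16, p=15
  J5: d=22, p=3
  J4: d=34, p=4
  J3: d=51, p=7
  J1: d=52, p=10
  J2: d=57, p=9
Order: J6 → J7 → J5 → J4 → J3 → J1 → J2


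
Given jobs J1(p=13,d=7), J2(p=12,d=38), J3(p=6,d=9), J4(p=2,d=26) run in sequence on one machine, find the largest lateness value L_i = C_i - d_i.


Lateness per job (L = C - d):
  J1: C=13, d=7, L=6
  J2: C=25, d=38, L=-13
  J3: C=31, d=9, L=22
  J4: C=33, d=26, L=7
Lmax = max(6, -13, 22, 7)
= 22


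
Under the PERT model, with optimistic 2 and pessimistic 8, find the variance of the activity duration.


σ² = ((p - o) / 6)² = (p - o)² / 36
= (8 - 2)² / 36
= 6² / 36
= 36 / 36
= 1.0000


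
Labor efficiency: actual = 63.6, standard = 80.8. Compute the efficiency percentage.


Efficiency = (actual / standard) × 100
= (63.6 / 80.8) × 100
= 78.7%


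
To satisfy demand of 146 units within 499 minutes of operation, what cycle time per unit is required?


Cycle time = available time / demand
= 499 / 146
= 3.42 min/unit


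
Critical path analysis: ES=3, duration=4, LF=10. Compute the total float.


EF = ES + duration = 3 + 4 = 7
LS = LF - duration = 10 - 4 = 6
Total Float = LF - EF = 10 - 7
(or LS - ES = 6 - 3)
= 3


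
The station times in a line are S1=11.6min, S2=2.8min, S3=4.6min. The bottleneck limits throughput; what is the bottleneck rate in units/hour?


Bottleneck = longest station time
Station times: [11.6, 2.8, 4.6]
Max = 11.6 min
Rate = 60 / 11.6
= 5.17 units/hour (bottleneck: 11.6min)


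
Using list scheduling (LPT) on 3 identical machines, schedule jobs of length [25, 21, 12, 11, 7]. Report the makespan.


Jobs (LPT sorted): [25, 21, 12, 11, 7]
Machines: 3
  J=25 → Machine 1 (load: 0+25=25)
  J=21 → Machine 2 (load: 0+21=21)
  J=12 → Machine 3 (load: 0+12=12)
  J=11 → Machine 3 (load: 12+11=23)
  J=7 → Machine 2 (load: 21+7=28)
Machine loads: [25, 28, 23]
Makespan = max = 28 time units


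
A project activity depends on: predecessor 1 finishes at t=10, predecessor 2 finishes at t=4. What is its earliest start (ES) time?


ES = max of all predecessor completion times
Predecessors: [10, 4]
ES = max(10, 4)
= 10


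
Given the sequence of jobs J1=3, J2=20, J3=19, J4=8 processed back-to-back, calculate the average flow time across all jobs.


Completion times:
  J1: completes at 3
  J2: completes at 23
  J3: completes at 42
  J4: completes at 50
Sum = 118
Average = 118/4
= 29.50


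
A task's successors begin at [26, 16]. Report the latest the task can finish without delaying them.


LF = min of all successor start times
Successors start at: [26, 16]
LF = min(26, 16)
= 16


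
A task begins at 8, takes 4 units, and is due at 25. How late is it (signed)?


Completion = 8 + 4 = 12
Lateness = C - d = 12 - 25
= -13


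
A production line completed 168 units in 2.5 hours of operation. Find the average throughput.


Throughput = units / time
= 168 / 2.5
= 67.2 units/hour


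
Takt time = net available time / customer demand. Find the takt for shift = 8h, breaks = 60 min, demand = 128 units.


Available = 8×60 - 60 = 420 min
Takt time = 420 / 128
= 3.28 min/unit


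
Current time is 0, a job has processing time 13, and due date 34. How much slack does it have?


Slack = due - current_time - processing
= 34 - 0 - 13
= 21


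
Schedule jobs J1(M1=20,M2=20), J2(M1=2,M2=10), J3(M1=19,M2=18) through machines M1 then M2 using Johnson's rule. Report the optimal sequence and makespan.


Johnson's rule:
Group 1 (M1≤M2, sort by M1): ['J2', 'J1']
Group 2 (M1>M2, sort desc M2): ['J3']
Sequence: J2 → J1 → J3
Makespan calculation:
  J2: M1 done=2, M2 done=12
  J1: M1 done=22, M2 done=42
  J3: M1 done=41, M2 done=60
= Sequence: J2 → J1 → J3, Makespan: 60


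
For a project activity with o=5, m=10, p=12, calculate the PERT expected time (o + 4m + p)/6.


te = (o + 4m + p) / 6
= (5 + 4×10 + 12) / 6
= (5 + 40 + 12) / 6
= 57 / 6
= 9.50


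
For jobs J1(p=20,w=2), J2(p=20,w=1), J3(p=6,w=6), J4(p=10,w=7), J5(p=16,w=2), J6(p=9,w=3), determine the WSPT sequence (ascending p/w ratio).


WSPT (Smith's rule): sort by p/w ascending
  J3: p/w = 6/6 = 1.000
  J4: p/w = 10/7 = 1.429
  J6: p/w = 9/3 = 3.000
  J5: p/w = 16/2 = 8.000
  J1: p/w = 20/2 = 10.000
  J2: p/w = 20/1 = 20.000
Order: J3 → J4 → J6 → J5 → J1 → J2


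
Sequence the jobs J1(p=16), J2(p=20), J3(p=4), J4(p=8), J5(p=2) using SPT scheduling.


SPT: sort by shortest processing time
  J5: p=2
  J3: p=4
  J4: p=8
  J1: p=16
  J2: p=20
Order: J5 → J3 → J4 → J1 → J2


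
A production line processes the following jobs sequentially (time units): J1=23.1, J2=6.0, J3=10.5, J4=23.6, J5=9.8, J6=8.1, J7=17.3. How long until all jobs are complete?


Sequential makespan: sum all processing times
= 23.1 + 6.0 + 10.5 + 23.6 + 9.8 + 8.1 + 17.3
= 98.4 time units


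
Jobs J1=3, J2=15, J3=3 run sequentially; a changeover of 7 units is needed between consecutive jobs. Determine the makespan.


Makespan = Σ processing + (n-1) × setup
= (3 + 15 + 3) + (3-1)×7
= 21 + 14
= 35 time units


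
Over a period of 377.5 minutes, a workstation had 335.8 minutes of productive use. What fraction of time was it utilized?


Utilization = busy / total × 100
= 335.8 / 377.5 × 100
= 89.0%


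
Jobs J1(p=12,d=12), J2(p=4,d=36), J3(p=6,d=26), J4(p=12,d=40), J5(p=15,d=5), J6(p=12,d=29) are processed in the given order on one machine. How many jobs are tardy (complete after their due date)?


Completion vs due date:
  J1: C=12, d=12 → on time
  J2: C=16, d=36 → on time
  J3: C=22, d=26 → on time
  J4: C=34, d=40 → on time
  J5: C=49, d=5 → TARDY
  J6: C=61, d=29 → TARDY
Tardy jobs: J5, J6
Count = 2


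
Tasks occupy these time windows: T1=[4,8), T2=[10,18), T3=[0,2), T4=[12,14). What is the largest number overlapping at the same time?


Check each time point for overlaps:
  t=12: 2 tasks active (T2, T4)
Max concurrent = 2


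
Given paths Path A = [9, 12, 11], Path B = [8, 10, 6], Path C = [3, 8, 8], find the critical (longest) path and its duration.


Path A: 9 + 12 + 11 = 32
Path B: 8 + 10 + 6 = 24
Path C: 3 + 8 + 8 = 19
Critical path = longest = max(32, 24, 19)
= 32 (Path A)


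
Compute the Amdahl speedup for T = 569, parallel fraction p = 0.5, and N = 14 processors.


Amdahl's law: T_p = T × ((1-p) + p/N)
= 569 × ((1-0.5) + 0.5/14)
= 569 × (0.50 + 0.0357)
= 569 × 0.5357
= 304.82
Speedup = 569/304.82
= 1.87×


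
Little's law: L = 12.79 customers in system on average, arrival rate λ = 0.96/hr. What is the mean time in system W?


Little's law: L = λW → W = L / λ
= 12.79 / 0.96
= 13.32 hours


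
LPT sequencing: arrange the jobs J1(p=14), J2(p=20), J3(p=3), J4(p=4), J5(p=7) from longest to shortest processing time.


LPT: sort by longest processing time first
  J2: p=20
  J1: p=14
  J5: p=7
  J4: p=4
  J3: p=3
Order: J2 → J1 → J5 → J4 → J3


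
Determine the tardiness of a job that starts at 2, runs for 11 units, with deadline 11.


Completion = start + processing = 2 + 11 = 13
Tardiness = max(0, C - d) = max(0, 13 - 11)
= max(0, 2)
= 2


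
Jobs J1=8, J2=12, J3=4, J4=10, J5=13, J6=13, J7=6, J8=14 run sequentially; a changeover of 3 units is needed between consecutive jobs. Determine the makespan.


Makespan = Σ processing + (n-1) × setup
= (8 + 12 + 4 + 10 + 13 + 13 + 6 + 14) + (8-1)×3
= 80 + 21
= 101 time units


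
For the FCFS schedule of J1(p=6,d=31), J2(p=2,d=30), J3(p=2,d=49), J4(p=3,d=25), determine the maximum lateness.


Lateness per job (L = C - d):
  J1: C=6, d=31, L=-25
  J2: C=8, d=30, L=-22
  J3: C=10, d=49, L=-39
  J4: C=13, d=25, L=-12
Lmax = max(-25, -22, -39, -12)
= -12


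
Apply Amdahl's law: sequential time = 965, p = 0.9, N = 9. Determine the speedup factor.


Amdahl's law: T_p = T × ((1-p) + p/N)
= 965 × ((1-0.9) + 0.9/9)
= 965 × (0.10 + 0.1000)
= 965 × 0.2000
= 193.00
Speedup = 965/193.00
= 5.00×


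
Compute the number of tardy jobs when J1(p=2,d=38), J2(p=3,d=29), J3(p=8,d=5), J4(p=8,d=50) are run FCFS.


Completion vs due date:
  J1: C=2, d=38 → on time
  J2: C=5, d=29 → on time
  J3: C=13, d=5 → TARDY
  J4: C=21, d=50 → on time
Tardy jobs: J3
Count = 1


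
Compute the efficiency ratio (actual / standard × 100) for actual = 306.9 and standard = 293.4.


Efficiency = (actual / standard) × 100
= (306.9 / 293.4) × 100
= 104.6%


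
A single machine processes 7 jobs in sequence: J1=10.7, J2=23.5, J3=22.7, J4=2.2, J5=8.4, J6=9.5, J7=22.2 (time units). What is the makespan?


Sequential makespan: sum all processing times
= 10.7 + 23.5 + 22.7 + 2.2 + 8.4 + 9.5 + 22.2
= 99.2 time units


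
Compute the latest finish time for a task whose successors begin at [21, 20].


LF = min of all successor start times
Successors start at: [21, 20]
LF = min(21, 20)
= 20


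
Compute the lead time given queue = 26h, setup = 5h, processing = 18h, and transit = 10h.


Lead time = queue + setup + processing + transit
= 26 + 5 + 18 + 10
= 59 hours


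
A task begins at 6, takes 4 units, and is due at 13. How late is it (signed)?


Completion = 6 + 4 = 10
Lateness = C - d = 10 - 13
= -3


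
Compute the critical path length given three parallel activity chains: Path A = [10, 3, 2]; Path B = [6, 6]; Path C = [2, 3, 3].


Path A: 10 + 3 + 2 = 15
Path B: 6 + 6 = 12
Path C: 2 + 3 + 3 = 8
Critical path = longest = max(15, 12, 8)
= 15 (Path A)


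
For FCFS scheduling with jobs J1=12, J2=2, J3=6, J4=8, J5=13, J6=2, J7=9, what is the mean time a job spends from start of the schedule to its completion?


Completion times:
  J1: completes at 12
  J2: completes at 14
  J3: completes at 20
  J4: completes at 28
  J5: completes at 41
  J6: completes at 43
  J7: completes at 52
Sum = 210
Average = 210/7
= 30.00


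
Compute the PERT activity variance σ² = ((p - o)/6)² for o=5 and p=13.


σ² = ((p - o) / 6)² = (p - o)² / 36
= (13 - 5)² / 36
= 8² / 36
= 64 / 36
= 1.7778


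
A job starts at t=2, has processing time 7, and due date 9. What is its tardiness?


Completion = start + processing = 2 + 7 = 9
Tardiness = max(0, C - d) = max(0, 9 - 9)
= max(0, 0)
= 0


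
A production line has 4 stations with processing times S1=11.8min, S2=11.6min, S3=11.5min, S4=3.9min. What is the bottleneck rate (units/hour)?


Bottleneck = longest station time
Station times: [11.8, 11.6, 11.5, 3.9]
Max = 11.8 min
Rate = 60 / 11.8
= 5.08 units/hour (bottleneck: 11.8min)


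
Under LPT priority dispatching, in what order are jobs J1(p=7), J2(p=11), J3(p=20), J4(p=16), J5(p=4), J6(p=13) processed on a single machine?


LPT: sort by longest processing time first
  J3: p=20
  J4: p=16
  J6: p=13
  J2: p=11
  J1: p=7
  J5: p=4
Order: J3 → J4 → J6 → J2 → J1 → J5


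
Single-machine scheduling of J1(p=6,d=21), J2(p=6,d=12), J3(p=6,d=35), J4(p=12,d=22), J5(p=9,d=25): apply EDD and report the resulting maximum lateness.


EDD order: J2 → J1 → J4 → J5 → J3
Completion and lateness:
  J2: C=6, d=12, L=6-12=-6
  J1: C=12, d=21, L=12-21=-9
  J4: C=24, d=22, L=24-22=2
  J5: C=33, d=25, L=33-25=8
  J3: C=39, d=35, L=39-35=4
Lmax = max(-6, -9, 2, 8, 4)
= 8


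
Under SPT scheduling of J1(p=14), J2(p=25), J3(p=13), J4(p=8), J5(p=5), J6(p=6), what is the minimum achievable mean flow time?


SPT order: J5 → J6 → J4 → J3 → J1 → J2
Completion times:
  J5: C=5
  J6: C=11
  J4: C=19
  J3: C=32
  J1: C=46
  J2: C=71
Sum = 184, n = 6
Mean flow = 184/6
= 30.67


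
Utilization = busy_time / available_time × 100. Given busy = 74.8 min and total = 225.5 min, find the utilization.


Utilization = busy / total × 100
= 74.8 / 225.5 × 100
= 33.2%


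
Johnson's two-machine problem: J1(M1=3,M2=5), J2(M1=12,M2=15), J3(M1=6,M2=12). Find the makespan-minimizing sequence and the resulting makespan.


Johnson's rule:
Group 1 (M1≤M2, sort by M1): ['J1', 'J3', 'J2']
Group 2 (M1>M2, sort desc M2): []
Sequence: J1 → J3 → J2
Makespan calculation:
  J1: M1 done=3, M2 done=8
  J3: M1 done=9, M2 done=21
  J2: M1 done=21, M2 done=36
= Sequence: J1 → J3 → J2, Makespan: 36


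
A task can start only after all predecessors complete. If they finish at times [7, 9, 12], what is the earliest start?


ES = max of all predecessor completion times
Predecessors: [7, 9, 12]
ES = max(7, 9, 12)
= 12


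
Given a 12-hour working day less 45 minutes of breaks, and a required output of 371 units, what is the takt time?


Available = 12×60 - 45 = 675 min
Takt time = 675 / 371
= 1.82 min/unit


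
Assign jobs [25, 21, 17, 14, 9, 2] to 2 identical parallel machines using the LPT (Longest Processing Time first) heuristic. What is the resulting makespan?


Jobs (LPT sorted): [25, 21, 17, 14, 9, 2]
Machines: 2
  J=25 → Machine 1 (load: 0+25=25)
  J=21 → Machine 2 (load: 0+21=21)
  J=17 → Machine 2 (load: 21+17=38)
  J=14 → Machine 1 (load: 25+14=39)
  J=9 → Machine 2 (load: 38+9=47)
  J=2 → Machine 1 (load: 39+2=41)
Machine loads: [41, 47]
Makespan = max = 47 time units
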